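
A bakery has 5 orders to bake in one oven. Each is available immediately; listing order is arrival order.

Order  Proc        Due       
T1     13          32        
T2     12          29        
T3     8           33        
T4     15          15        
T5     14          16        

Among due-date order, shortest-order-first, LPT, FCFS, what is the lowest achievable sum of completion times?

EDD (increasing due date): T4 T5 T2 T1 T3.
T4: 0→15
T5: 15→29
T2: 29→41
T1: 41→54
T3: 54→62
Sum = 15+29+41+54+62 = 201.
SPT (increasing processing time): T3 T2 T1 T5 T4.
T3: 0→8
T2: 8→20
T1: 20→33
T5: 33→47
T4: 47→62
Sum = 8+20+33+47+62 = 170.
LPT (decreasing processing time): T4 T5 T1 T2 T3.
T4: 0→15
T5: 15→29
T1: 29→42
T2: 42→54
T3: 54→62
Sum = 15+29+42+54+62 = 202.
FIFO (arrival order): T1 T2 T3 T4 T5.
T1: 0→13
T2: 13→25
T3: 25→33
T4: 33→48
T5: 48→62
Sum = 13+25+33+48+62 = 181.
EDD 201, SPT 170, LPT 202, FIFO 181 → minimum 170.

170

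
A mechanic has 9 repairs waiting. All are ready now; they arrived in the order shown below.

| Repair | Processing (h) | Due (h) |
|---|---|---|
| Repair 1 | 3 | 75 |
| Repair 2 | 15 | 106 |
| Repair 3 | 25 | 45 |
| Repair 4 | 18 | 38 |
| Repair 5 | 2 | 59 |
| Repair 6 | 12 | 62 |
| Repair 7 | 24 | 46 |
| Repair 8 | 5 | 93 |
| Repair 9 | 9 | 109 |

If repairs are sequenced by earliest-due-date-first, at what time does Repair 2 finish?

104

EDD (increasing due date): Repair 4 Repair 3 Repair 7 Repair 5 Repair 6 Repair 1 Repair 8 Repair 2 Repair 9.
Repair 4: 0→18
Repair 3: 18→43
Repair 7: 43→67
Repair 5: 67→69
Repair 6: 69→81
Repair 1: 81→84
Repair 8: 84→89
Repair 2: 89→104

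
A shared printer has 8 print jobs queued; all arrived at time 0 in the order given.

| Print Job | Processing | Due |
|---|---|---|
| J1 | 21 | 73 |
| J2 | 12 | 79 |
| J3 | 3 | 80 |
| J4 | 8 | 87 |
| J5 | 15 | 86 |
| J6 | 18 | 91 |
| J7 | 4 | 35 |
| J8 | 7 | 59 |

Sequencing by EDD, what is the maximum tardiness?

0

EDD (increasing due date): J7 J8 J1 J2 J3 J5 J4 J6.
J7: 0→4, due 35, tardiness 0
J8: 4→11, due 59, tardiness 0
J1: 11→32, due 73, tardiness 0
J2: 32→44, due 79, tardiness 0
J3: 44→47, due 80, tardiness 0
J5: 47→62, due 86, tardiness 0
J4: 62→70, due 87, tardiness 0
J6: 70→88, due 91, tardiness 0
Maximum = 0.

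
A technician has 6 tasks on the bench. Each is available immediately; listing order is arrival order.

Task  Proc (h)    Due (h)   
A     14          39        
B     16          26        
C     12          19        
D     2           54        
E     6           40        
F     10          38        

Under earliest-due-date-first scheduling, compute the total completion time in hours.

248

EDD (increasing due date): C B F A E D.
C: 0→12
B: 12→28
F: 28→38
A: 38→52
E: 52→58
D: 58→60
Sum = 12+28+38+52+58+60 = 248.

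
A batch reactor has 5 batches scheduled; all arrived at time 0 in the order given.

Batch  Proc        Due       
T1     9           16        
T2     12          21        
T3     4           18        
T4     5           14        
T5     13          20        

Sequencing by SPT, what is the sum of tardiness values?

SPT (increasing processing time): T3 T4 T1 T2 T5.
T3: 0→4, due 18, tardiness 0
T4: 4→9, due 14, tardiness 0
T1: 9→18, due 16, tardiness 2
T2: 18→30, due 21, tardiness 9
T5: 30→43, due 20, tardiness 23
Sum = 0+0+2+9+23 = 34.

34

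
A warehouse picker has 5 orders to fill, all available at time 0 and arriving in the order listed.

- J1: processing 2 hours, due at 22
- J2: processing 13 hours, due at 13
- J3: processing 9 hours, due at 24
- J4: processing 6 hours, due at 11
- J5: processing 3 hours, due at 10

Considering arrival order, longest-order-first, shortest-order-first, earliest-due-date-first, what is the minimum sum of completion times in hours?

71

FIFO (arrival order): J1 J2 J3 J4 J5.
J1: 0→2
J2: 2→15
J3: 15→24
J4: 24→30
J5: 30→33
Sum = 2+15+24+30+33 = 104.
LPT (decreasing processing time): J2 J3 J4 J5 J1.
J2: 0→13
J3: 13→22
J4: 22→28
J5: 28→31
J1: 31→33
Sum = 13+22+28+31+33 = 127.
SPT (increasing processing time): J1 J5 J4 J3 J2.
J1: 0→2
J5: 2→5
J4: 5→11
J3: 11→20
J2: 20→33
Sum = 2+5+11+20+33 = 71.
EDD (increasing due date): J5 J4 J2 J1 J3.
J5: 0→3
J4: 3→9
J2: 9→22
J1: 22→24
J3: 24→33
Sum = 3+9+22+24+33 = 91.
FIFO 104, LPT 127, SPT 71, EDD 91 → minimum 71.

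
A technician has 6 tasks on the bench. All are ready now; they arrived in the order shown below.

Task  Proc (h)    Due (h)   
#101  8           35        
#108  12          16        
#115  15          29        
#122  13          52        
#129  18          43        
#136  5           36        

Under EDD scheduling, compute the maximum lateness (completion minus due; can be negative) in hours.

19

EDD (increasing due date): #108 #115 #101 #136 #129 #122.
#108: 0→12, due 16, lateness -4
#115: 12→27, due 29, lateness -2
#101: 27→35, due 35, lateness 0
#136: 35→40, due 36, lateness 4
#129: 40→58, due 43, lateness 15
#122: 58→71, due 52, lateness 19
Maximum = 19.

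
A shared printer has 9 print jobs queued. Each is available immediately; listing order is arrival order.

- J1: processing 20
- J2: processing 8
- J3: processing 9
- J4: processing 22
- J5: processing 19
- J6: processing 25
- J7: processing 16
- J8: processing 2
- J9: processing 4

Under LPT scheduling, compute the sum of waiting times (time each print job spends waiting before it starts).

LPT (decreasing processing time): J6 J4 J1 J5 J7 J3 J2 J9 J8.
J6: waits 0, runs 0→25
J4: waits 25, runs 25→47
J1: waits 47, runs 47→67
J5: waits 67, runs 67→86
J7: waits 86, runs 86→102
J3: waits 102, runs 102→111
J2: waits 111, runs 111→119
J9: waits 119, runs 119→123
J8: waits 123, runs 123→125
Sum = 0+25+47+67+86+102+111+119+123 = 680.

680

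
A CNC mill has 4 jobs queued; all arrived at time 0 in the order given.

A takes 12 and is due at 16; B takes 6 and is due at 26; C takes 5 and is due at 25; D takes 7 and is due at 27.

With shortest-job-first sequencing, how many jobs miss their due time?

SPT (increasing processing time): C B D A.
C: 0→5, due 25, tardiness 0
B: 5→11, due 26, tardiness 0
D: 11→18, due 27, tardiness 0
A: 18→30, due 16, tardiness 14
Late jobs: 1.

1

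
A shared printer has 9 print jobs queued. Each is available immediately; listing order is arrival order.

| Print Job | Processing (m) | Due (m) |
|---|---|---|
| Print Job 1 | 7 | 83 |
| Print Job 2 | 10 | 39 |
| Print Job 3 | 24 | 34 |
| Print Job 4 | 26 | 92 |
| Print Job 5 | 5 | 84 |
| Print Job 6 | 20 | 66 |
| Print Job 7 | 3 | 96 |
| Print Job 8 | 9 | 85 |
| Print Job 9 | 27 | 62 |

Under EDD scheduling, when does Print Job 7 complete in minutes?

131

EDD (increasing due date): Print Job 3 Print Job 2 Print Job 9 Print Job 6 Print Job 1 Print Job 5 Print Job 8 Print Job 4 Print Job 7.
Print Job 3: 0→24
Print Job 2: 24→34
Print Job 9: 34→61
Print Job 6: 61→81
Print Job 1: 81→88
Print Job 5: 88→93
Print Job 8: 93→102
Print Job 4: 102→128
Print Job 7: 128→131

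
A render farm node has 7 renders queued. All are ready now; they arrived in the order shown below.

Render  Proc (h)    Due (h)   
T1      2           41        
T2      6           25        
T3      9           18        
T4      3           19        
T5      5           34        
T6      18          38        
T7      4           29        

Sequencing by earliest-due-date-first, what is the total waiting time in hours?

133

EDD (increasing due date): T3 T4 T2 T7 T5 T6 T1.
T3: waits 0, runs 0→9
T4: waits 9, runs 9→12
T2: waits 12, runs 12→18
T7: waits 18, runs 18→22
T5: waits 22, runs 22→27
T6: waits 27, runs 27→45
T1: waits 45, runs 45→47
Sum = 0+9+12+18+22+27+45 = 133.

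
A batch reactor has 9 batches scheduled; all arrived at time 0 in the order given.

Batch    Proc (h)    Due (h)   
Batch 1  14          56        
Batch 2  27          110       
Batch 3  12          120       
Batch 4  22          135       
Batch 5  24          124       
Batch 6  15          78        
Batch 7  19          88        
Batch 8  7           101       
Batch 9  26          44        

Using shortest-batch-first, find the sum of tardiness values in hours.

151

SPT (increasing processing time): Batch 8 Batch 3 Batch 1 Batch 6 Batch 7 Batch 4 Batch 5 Batch 9 Batch 2.
Batch 8: 0→7, due 101, tardiness 0
Batch 3: 7→19, due 120, tardiness 0
Batch 1: 19→33, due 56, tardiness 0
Batch 6: 33→48, due 78, tardiness 0
Batch 7: 48→67, due 88, tardiness 0
Batch 4: 67→89, due 135, tardiness 0
Batch 5: 89→113, due 124, tardiness 0
Batch 9: 113→139, due 44, tardiness 95
Batch 2: 139→166, due 110, tardiness 56
Sum = 0+0+0+0+0+0+0+95+56 = 151.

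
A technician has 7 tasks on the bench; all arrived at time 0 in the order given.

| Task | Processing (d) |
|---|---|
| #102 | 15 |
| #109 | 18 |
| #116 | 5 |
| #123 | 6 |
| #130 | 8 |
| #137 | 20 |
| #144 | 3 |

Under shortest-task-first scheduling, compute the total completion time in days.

SPT (increasing processing time): #144 #116 #123 #130 #102 #109 #137.
#144: 0→3
#116: 3→8
#123: 8→14
#130: 14→22
#102: 22→37
#109: 37→55
#137: 55→75
Sum = 3+8+14+22+37+55+75 = 214.

214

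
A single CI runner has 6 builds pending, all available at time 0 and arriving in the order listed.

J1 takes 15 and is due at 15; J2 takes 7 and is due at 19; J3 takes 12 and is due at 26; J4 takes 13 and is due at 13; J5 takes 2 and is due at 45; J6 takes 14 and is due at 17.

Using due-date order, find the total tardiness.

121

EDD (increasing due date): J4 J1 J6 J2 J3 J5.
J4: 0→13, due 13, tardiness 0
J1: 13→28, due 15, tardiness 13
J6: 28→42, due 17, tardiness 25
J2: 42→49, due 19, tardiness 30
J3: 49→61, due 26, tardiness 35
J5: 61→63, due 45, tardiness 18
Sum = 0+13+25+30+35+18 = 121.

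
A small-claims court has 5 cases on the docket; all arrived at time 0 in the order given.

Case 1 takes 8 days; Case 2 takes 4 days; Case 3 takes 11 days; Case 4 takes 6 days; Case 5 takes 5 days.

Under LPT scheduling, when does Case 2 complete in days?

LPT (decreasing processing time): Case 3 Case 1 Case 4 Case 5 Case 2.
Case 3: 0→11
Case 1: 11→19
Case 4: 19→25
Case 5: 25→30
Case 2: 30→34

34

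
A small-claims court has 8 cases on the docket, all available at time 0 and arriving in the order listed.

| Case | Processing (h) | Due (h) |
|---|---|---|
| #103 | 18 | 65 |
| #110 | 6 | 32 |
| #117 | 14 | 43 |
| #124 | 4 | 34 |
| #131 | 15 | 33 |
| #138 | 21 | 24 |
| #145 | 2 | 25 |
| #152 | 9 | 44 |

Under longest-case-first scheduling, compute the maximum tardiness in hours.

64

LPT (decreasing processing time): #138 #103 #131 #117 #152 #110 #124 #145.
#138: 0→21, due 24, tardiness 0
#103: 21→39, due 65, tardiness 0
#131: 39→54, due 33, tardiness 21
#117: 54→68, due 43, tardiness 25
#152: 68→77, due 44, tardiness 33
#110: 77→83, due 32, tardiness 51
#124: 83→87, due 34, tardiness 53
#145: 87→89, due 25, tardiness 64
Maximum = 64.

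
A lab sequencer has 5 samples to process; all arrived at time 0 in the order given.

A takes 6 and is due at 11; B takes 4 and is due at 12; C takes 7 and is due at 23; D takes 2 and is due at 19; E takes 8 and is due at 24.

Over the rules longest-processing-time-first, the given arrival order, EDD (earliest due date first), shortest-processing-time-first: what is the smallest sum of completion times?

LPT (decreasing processing time): E C A B D.
E: 0→8
C: 8→15
A: 15→21
B: 21→25
D: 25→27
Sum = 8+15+21+25+27 = 96.
FIFO (arrival order): A B C D E.
A: 0→6
B: 6→10
C: 10→17
D: 17→19
E: 19→27
Sum = 6+10+17+19+27 = 79.
EDD (increasing due date): A B D C E.
A: 0→6
B: 6→10
D: 10→12
C: 12→19
E: 19→27
Sum = 6+10+12+19+27 = 74.
SPT (increasing processing time): D B A C E.
D: 0→2
B: 2→6
A: 6→12
C: 12→19
E: 19→27
Sum = 2+6+12+19+27 = 66.
LPT 96, FIFO 79, EDD 74, SPT 66 → minimum 66.

66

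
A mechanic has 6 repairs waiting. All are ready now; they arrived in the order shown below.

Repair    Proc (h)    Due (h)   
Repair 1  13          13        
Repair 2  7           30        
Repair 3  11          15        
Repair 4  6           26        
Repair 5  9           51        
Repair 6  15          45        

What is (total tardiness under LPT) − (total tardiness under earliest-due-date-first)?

LPT (decreasing processing time): Repair 6 Repair 1 Repair 3 Repair 5 Repair 2 Repair 4.
Repair 6: 0→15, due 45, tardiness 0
Repair 1: 15→28, due 13, tardiness 15
Repair 3: 28→39, due 15, tardiness 24
Repair 5: 39→48, due 51, tardiness 0
Repair 2: 48→55, due 30, tardiness 25
Repair 4: 55→61, due 26, tardiness 35
Sum = 0+15+24+0+25+35 = 99.
EDD (increasing due date): Repair 1 Repair 3 Repair 4 Repair 2 Repair 6 Repair 5.
Repair 1: 0→13, due 13, tardiness 0
Repair 3: 13→24, due 15, tardiness 9
Repair 4: 24→30, due 26, tardiness 4
Repair 2: 30→37, due 30, tardiness 7
Repair 6: 37→52, due 45, tardiness 7
Repair 5: 52→61, due 51, tardiness 10
Sum = 0+9+4+7+7+10 = 37.
Difference = 99 − 37 = 62.

62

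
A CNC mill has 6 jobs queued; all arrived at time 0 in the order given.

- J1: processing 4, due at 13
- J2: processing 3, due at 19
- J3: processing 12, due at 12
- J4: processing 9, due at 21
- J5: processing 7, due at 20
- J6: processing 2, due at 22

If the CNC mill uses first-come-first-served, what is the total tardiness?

FIFO (arrival order): J1 J2 J3 J4 J5 J6.
J1: 0→4, due 13, tardiness 0
J2: 4→7, due 19, tardiness 0
J3: 7→19, due 12, tardiness 7
J4: 19→28, due 21, tardiness 7
J5: 28→35, due 20, tardiness 15
J6: 35→37, due 22, tardiness 15
Sum = 0+0+7+7+15+15 = 44.

44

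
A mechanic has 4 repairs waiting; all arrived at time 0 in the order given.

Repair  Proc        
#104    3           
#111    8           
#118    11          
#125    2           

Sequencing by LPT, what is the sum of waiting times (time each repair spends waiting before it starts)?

52

LPT (decreasing processing time): #118 #111 #104 #125.
#118: waits 0, runs 0→11
#111: waits 11, runs 11→19
#104: waits 19, runs 19→22
#125: waits 22, runs 22→24
Sum = 0+11+19+22 = 52.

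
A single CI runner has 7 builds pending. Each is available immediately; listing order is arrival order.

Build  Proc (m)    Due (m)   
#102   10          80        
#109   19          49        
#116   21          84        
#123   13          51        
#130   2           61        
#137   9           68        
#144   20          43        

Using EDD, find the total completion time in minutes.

EDD (increasing due date): #144 #109 #123 #130 #137 #102 #116.
#144: 0→20
#109: 20→39
#123: 39→52
#130: 52→54
#137: 54→63
#102: 63→73
#116: 73→94
Sum = 20+39+52+54+63+73+94 = 395.

395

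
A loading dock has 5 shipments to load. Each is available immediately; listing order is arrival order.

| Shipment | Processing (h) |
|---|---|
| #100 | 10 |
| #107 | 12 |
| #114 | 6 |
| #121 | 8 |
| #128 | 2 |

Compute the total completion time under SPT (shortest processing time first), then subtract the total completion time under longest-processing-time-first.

-48

SPT (increasing processing time): #128 #114 #121 #100 #107.
#128: 0→2
#114: 2→8
#121: 8→16
#100: 16→26
#107: 26→38
Sum = 2+8+16+26+38 = 90.
LPT (decreasing processing time): #107 #100 #121 #114 #128.
#107: 0→12
#100: 12→22
#121: 22→30
#114: 30→36
#128: 36→38
Sum = 12+22+30+36+38 = 138.
Difference = 90 − 138 = -48.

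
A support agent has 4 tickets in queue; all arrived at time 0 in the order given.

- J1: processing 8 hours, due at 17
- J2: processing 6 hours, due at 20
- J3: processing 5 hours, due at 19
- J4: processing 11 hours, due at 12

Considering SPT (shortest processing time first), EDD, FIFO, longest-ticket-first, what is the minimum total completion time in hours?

65

SPT (increasing processing time): J3 J2 J1 J4.
J3: 0→5
J2: 5→11
J1: 11→19
J4: 19→30
Sum = 5+11+19+30 = 65.
EDD (increasing due date): J4 J1 J3 J2.
J4: 0→11
J1: 11→19
J3: 19→24
J2: 24→30
Sum = 11+19+24+30 = 84.
FIFO (arrival order): J1 J2 J3 J4.
J1: 0→8
J2: 8→14
J3: 14→19
J4: 19→30
Sum = 8+14+19+30 = 71.
LPT (decreasing processing time): J4 J1 J2 J3.
J4: 0→11
J1: 11→19
J2: 19→25
J3: 25→30
Sum = 11+19+25+30 = 85.
SPT 65, EDD 84, FIFO 71, LPT 85 → minimum 65.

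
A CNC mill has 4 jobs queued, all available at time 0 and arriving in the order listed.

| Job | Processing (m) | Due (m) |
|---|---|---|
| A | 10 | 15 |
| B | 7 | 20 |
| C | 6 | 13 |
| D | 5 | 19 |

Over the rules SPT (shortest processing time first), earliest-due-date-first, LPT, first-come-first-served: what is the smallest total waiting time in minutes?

SPT (increasing processing time): D C B A.
D: waits 0, runs 0→5
C: waits 5, runs 5→11
B: waits 11, runs 11→18
A: waits 18, runs 18→28
Sum = 0+5+11+18 = 34.
EDD (increasing due date): C A D B.
C: waits 0, runs 0→6
A: waits 6, runs 6→16
D: waits 16, runs 16→21
B: waits 21, runs 21→28
Sum = 0+6+16+21 = 43.
LPT (decreasing processing time): A B C D.
A: waits 0, runs 0→10
B: waits 10, runs 10→17
C: waits 17, runs 17→23
D: waits 23, runs 23→28
Sum = 0+10+17+23 = 50.
FIFO (arrival order): A B C D.
A: waits 0, runs 0→10
B: waits 10, runs 10→17
C: waits 17, runs 17→23
D: waits 23, runs 23→28
Sum = 0+10+17+23 = 50.
SPT 34, EDD 43, LPT 50, FIFO 50 → minimum 34.

34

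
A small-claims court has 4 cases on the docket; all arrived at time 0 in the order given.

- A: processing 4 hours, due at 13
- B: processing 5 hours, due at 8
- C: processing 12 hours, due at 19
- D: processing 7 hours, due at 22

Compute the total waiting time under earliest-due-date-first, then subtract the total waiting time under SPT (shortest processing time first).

EDD (increasing due date): B A C D.
B: waits 0, runs 0→5
A: waits 5, runs 5→9
C: waits 9, runs 9→21
D: waits 21, runs 21→28
Sum = 0+5+9+21 = 35.
SPT (increasing processing time): A B D C.
A: waits 0, runs 0→4
B: waits 4, runs 4→9
D: waits 9, runs 9→16
C: waits 16, runs 16→28
Sum = 0+4+9+16 = 29.
Difference = 35 − 29 = 6.

6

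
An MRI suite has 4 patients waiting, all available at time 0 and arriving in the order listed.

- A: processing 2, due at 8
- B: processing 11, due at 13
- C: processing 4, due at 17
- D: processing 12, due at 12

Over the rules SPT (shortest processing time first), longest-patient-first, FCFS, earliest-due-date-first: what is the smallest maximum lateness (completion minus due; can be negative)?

12

SPT (increasing processing time): A C B D.
A: 0→2, due 8, lateness -6
C: 2→6, due 17, lateness -11
B: 6→17, due 13, lateness 4
D: 17→29, due 12, lateness 17
Maximum = 17.
LPT (decreasing processing time): D B C A.
D: 0→12, due 12, lateness 0
B: 12→23, due 13, lateness 10
C: 23→27, due 17, lateness 10
A: 27→29, due 8, lateness 21
Maximum = 21.
FIFO (arrival order): A B C D.
A: 0→2, due 8, lateness -6
B: 2→13, due 13, lateness 0
C: 13→17, due 17, lateness 0
D: 17→29, due 12, lateness 17
Maximum = 17.
EDD (increasing due date): A D B C.
A: 0→2, due 8, lateness -6
D: 2→14, due 12, lateness 2
B: 14→25, due 13, lateness 12
C: 25→29, due 17, lateness 12
Maximum = 12.
SPT 17, LPT 21, FIFO 17, EDD 12 → minimum 12.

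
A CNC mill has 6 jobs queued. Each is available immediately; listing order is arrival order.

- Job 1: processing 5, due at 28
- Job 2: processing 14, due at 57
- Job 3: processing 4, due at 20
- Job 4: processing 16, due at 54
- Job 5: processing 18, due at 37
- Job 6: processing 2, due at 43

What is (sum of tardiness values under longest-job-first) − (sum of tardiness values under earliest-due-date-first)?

LPT (decreasing processing time): Job 5 Job 4 Job 2 Job 1 Job 3 Job 6.
Job 5: 0→18, due 37, tardiness 0
Job 4: 18→34, due 54, tardiness 0
Job 2: 34→48, due 57, tardiness 0
Job 1: 48→53, due 28, tardiness 25
Job 3: 53→57, due 20, tardiness 37
Job 6: 57→59, due 43, tardiness 16
Sum = 0+0+0+25+37+16 = 78.
EDD (increasing due date): Job 3 Job 1 Job 5 Job 6 Job 4 Job 2.
Job 3: 0→4, due 20, tardiness 0
Job 1: 4→9, due 28, tardiness 0
Job 5: 9→27, due 37, tardiness 0
Job 6: 27→29, due 43, tardiness 0
Job 4: 29→45, due 54, tardiness 0
Job 2: 45→59, due 57, tardiness 2
Sum = 0+0+0+0+0+2 = 2.
Difference = 78 − 2 = 76.

76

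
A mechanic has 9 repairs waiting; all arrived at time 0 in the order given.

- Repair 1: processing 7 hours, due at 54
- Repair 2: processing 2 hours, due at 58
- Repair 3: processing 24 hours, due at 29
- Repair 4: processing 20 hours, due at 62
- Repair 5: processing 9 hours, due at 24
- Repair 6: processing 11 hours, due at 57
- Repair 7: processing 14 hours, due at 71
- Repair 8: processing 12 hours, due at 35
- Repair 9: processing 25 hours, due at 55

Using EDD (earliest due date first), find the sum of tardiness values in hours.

EDD (increasing due date): Repair 5 Repair 3 Repair 8 Repair 1 Repair 9 Repair 6 Repair 2 Repair 4 Repair 7.
Repair 5: 0→9, due 24, tardiness 0
Repair 3: 9→33, due 29, tardiness 4
Repair 8: 33→45, due 35, tardiness 10
Repair 1: 45→52, due 54, tardiness 0
Repair 9: 52→77, due 55, tardiness 22
Repair 6: 77→88, due 57, tardiness 31
Repair 2: 88→90, due 58, tardiness 32
Repair 4: 90→110, due 62, tardiness 48
Repair 7: 110→124, due 71, tardiness 53
Sum = 0+4+10+0+22+31+32+48+53 = 200.

200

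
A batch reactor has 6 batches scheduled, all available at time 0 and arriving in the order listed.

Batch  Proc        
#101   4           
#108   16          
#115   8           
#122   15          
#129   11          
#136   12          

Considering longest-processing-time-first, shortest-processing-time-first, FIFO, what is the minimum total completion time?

LPT (decreasing processing time): #108 #122 #136 #129 #115 #101.
#108: 0→16
#122: 16→31
#136: 31→43
#129: 43→54
#115: 54→62
#101: 62→66
Sum = 16+31+43+54+62+66 = 272.
SPT (increasing processing time): #101 #115 #129 #136 #122 #108.
#101: 0→4
#115: 4→12
#129: 12→23
#136: 23→35
#122: 35→50
#108: 50→66
Sum = 4+12+23+35+50+66 = 190.
FIFO (arrival order): #101 #108 #115 #122 #129 #136.
#101: 0→4
#108: 4→20
#115: 20→28
#122: 28→43
#129: 43→54
#136: 54→66
Sum = 4+20+28+43+54+66 = 215.
LPT 272, SPT 190, FIFO 215 → minimum 190.

190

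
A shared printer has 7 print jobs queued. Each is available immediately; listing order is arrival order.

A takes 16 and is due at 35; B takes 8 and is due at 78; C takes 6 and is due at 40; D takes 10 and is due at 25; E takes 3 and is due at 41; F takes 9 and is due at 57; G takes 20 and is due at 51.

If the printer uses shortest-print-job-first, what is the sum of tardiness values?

49

SPT (increasing processing time): E C B F D A G.
E: 0→3, due 41, tardiness 0
C: 3→9, due 40, tardiness 0
B: 9→17, due 78, tardiness 0
F: 17→26, due 57, tardiness 0
D: 26→36, due 25, tardiness 11
A: 36→52, due 35, tardiness 17
G: 52→72, due 51, tardiness 21
Sum = 0+0+0+0+11+17+21 = 49.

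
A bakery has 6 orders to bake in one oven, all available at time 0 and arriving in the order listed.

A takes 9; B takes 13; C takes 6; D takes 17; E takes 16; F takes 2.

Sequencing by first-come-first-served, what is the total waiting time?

165

FIFO (arrival order): A B C D E F.
A: waits 0, runs 0→9
B: waits 9, runs 9→22
C: waits 22, runs 22→28
D: waits 28, runs 28→45
E: waits 45, runs 45→61
F: waits 61, runs 61→63
Sum = 0+9+22+28+45+61 = 165.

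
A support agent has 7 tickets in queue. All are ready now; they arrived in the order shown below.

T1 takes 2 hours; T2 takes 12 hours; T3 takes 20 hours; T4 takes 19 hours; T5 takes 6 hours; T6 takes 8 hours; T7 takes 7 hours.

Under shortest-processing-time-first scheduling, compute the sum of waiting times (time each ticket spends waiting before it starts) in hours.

137

SPT (increasing processing time): T1 T5 T7 T6 T2 T4 T3.
T1: waits 0, runs 0→2
T5: waits 2, runs 2→8
T7: waits 8, runs 8→15
T6: waits 15, runs 15→23
T2: waits 23, runs 23→35
T4: waits 35, runs 35→54
T3: waits 54, runs 54→74
Sum = 0+2+8+15+23+35+54 = 137.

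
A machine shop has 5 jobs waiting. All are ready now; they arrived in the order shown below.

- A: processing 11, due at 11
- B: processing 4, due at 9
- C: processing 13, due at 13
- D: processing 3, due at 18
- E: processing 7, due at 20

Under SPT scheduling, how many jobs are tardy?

SPT (increasing processing time): D B E A C.
D: 0→3, due 18, tardiness 0
B: 3→7, due 9, tardiness 0
E: 7→14, due 20, tardiness 0
A: 14→25, due 11, tardiness 14
C: 25→38, due 13, tardiness 25
Late jobs: 2.

2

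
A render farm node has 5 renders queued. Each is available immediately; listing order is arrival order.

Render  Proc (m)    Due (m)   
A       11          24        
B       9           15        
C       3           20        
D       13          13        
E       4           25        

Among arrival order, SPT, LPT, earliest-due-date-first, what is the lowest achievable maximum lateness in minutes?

FIFO (arrival order): A B C D E.
A: 0→11, due 24, lateness -13
B: 11→20, due 15, lateness 5
C: 20→23, due 20, lateness 3
D: 23→36, due 13, lateness 23
E: 36→40, due 25, lateness 15
Maximum = 23.
SPT (increasing processing time): C E B A D.
C: 0→3, due 20, lateness -17
E: 3→7, due 25, lateness -18
B: 7→16, due 15, lateness 1
A: 16→27, due 24, lateness 3
D: 27→40, due 13, lateness 27
Maximum = 27.
LPT (decreasing processing time): D A B E C.
D: 0→13, due 13, lateness 0
A: 13→24, due 24, lateness 0
B: 24→33, due 15, lateness 18
E: 33→37, due 25, lateness 12
C: 37→40, due 20, lateness 20
Maximum = 20.
EDD (increasing due date): D B C A E.
D: 0→13, due 13, lateness 0
B: 13→22, due 15, lateness 7
C: 22→25, due 20, lateness 5
A: 25→36, due 24, lateness 12
E: 36→40, due 25, lateness 15
Maximum = 15.
FIFO 23, SPT 27, LPT 20, EDD 15 → minimum 15.

15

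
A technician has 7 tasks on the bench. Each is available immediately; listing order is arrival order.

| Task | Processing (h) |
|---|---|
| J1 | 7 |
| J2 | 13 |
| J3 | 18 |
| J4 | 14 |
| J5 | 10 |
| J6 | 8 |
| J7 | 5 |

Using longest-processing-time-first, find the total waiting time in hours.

LPT (decreasing processing time): J3 J4 J2 J5 J6 J1 J7.
J3: waits 0, runs 0→18
J4: waits 18, runs 18→32
J2: waits 32, runs 32→45
J5: waits 45, runs 45→55
J6: waits 55, runs 55→63
J1: waits 63, runs 63→70
J7: waits 70, runs 70→75
Sum = 0+18+32+45+55+63+70 = 283.

283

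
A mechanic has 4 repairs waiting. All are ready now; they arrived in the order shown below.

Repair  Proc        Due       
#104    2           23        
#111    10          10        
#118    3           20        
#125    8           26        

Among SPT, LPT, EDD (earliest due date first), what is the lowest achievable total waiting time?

20

SPT (increasing processing time): #104 #118 #125 #111.
#104: waits 0, runs 0→2
#118: waits 2, runs 2→5
#125: waits 5, runs 5→13
#111: waits 13, runs 13→23
Sum = 0+2+5+13 = 20.
LPT (decreasing processing time): #111 #125 #118 #104.
#111: waits 0, runs 0→10
#125: waits 10, runs 10→18
#118: waits 18, runs 18→21
#104: waits 21, runs 21→23
Sum = 0+10+18+21 = 49.
EDD (increasing due date): #111 #118 #104 #125.
#111: waits 0, runs 0→10
#118: waits 10, runs 10→13
#104: waits 13, runs 13→15
#125: waits 15, runs 15→23
Sum = 0+10+13+15 = 38.
SPT 20, LPT 49, EDD 38 → minimum 20.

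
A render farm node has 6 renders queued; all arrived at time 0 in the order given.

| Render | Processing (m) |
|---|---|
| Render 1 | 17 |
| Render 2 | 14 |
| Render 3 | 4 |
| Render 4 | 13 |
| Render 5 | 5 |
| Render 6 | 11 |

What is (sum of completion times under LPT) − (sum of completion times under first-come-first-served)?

LPT (decreasing processing time): Render 1 Render 2 Render 4 Render 6 Render 5 Render 3.
Render 1: 0→17
Render 2: 17→31
Render 4: 31→44
Render 6: 44→55
Render 5: 55→60
Render 3: 60→64
Sum = 17+31+44+55+60+64 = 271.
FIFO (arrival order): Render 1 Render 2 Render 3 Render 4 Render 5 Render 6.
Render 1: 0→17
Render 2: 17→31
Render 3: 31→35
Render 4: 35→48
Render 5: 48→53
Render 6: 53→64
Sum = 17+31+35+48+53+64 = 248.
Difference = 271 − 248 = 23.

23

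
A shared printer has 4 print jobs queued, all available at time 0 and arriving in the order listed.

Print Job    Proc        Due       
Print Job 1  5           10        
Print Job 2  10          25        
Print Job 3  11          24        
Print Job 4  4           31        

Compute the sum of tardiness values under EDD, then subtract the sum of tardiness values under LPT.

-15

EDD (increasing due date): Print Job 1 Print Job 3 Print Job 2 Print Job 4.
Print Job 1: 0→5, due 10, tardiness 0
Print Job 3: 5→16, due 24, tardiness 0
Print Job 2: 16→26, due 25, tardiness 1
Print Job 4: 26→30, due 31, tardiness 0
Sum = 0+0+1+0 = 1.
LPT (decreasing processing time): Print Job 3 Print Job 2 Print Job 1 Print Job 4.
Print Job 3: 0→11, due 24, tardiness 0
Print Job 2: 11→21, due 25, tardiness 0
Print Job 1: 21→26, due 10, tardiness 16
Print Job 4: 26→30, due 31, tardiness 0
Sum = 0+0+16+0 = 16.
Difference = 1 − 16 = -15.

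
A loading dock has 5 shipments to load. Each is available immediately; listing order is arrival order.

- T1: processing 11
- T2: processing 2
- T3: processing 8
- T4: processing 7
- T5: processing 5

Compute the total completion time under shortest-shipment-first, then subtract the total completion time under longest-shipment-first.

SPT (increasing processing time): T2 T5 T4 T3 T1.
T2: 0→2
T5: 2→7
T4: 7→14
T3: 14→22
T1: 22→33
Sum = 2+7+14+22+33 = 78.
LPT (decreasing processing time): T1 T3 T4 T5 T2.
T1: 0→11
T3: 11→19
T4: 19→26
T5: 26→31
T2: 31→33
Sum = 11+19+26+31+33 = 120.
Difference = 78 − 120 = -42.

-42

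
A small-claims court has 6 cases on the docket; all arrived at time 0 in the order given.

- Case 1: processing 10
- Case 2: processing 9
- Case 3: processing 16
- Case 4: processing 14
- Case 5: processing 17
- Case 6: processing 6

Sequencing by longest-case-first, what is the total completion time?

LPT (decreasing processing time): Case 5 Case 3 Case 4 Case 1 Case 2 Case 6.
Case 5: 0→17
Case 3: 17→33
Case 4: 33→47
Case 1: 47→57
Case 2: 57→66
Case 6: 66→72
Sum = 17+33+47+57+66+72 = 292.

292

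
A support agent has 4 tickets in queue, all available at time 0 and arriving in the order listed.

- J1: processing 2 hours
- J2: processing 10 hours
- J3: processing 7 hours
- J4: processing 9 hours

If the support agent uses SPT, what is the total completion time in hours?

57

SPT (increasing processing time): J1 J3 J4 J2.
J1: 0→2
J3: 2→9
J4: 9→18
J2: 18→28
Sum = 2+9+18+28 = 57.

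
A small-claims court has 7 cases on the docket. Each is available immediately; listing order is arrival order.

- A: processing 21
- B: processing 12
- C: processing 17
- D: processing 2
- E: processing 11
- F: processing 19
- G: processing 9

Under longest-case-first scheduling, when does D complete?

LPT (decreasing processing time): A F C B E G D.
A: 0→21
F: 21→40
C: 40→57
B: 57→69
E: 69→80
G: 80→89
D: 89→91

91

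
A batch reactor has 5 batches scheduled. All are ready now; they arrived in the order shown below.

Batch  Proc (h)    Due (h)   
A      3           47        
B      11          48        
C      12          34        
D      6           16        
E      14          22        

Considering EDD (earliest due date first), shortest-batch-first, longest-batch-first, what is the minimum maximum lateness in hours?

EDD (increasing due date): D E C A B.
D: 0→6, due 16, lateness -10
E: 6→20, due 22, lateness -2
C: 20→32, due 34, lateness -2
A: 32→35, due 47, lateness -12
B: 35→46, due 48, lateness -2
Maximum = -2.
SPT (increasing processing time): A D B C E.
A: 0→3, due 47, lateness -44
D: 3→9, due 16, lateness -7
B: 9→20, due 48, lateness -28
C: 20→32, due 34, lateness -2
E: 32→46, due 22, lateness 24
Maximum = 24.
LPT (decreasing processing time): E C B D A.
E: 0→14, due 22, lateness -8
C: 14→26, due 34, lateness -8
B: 26→37, due 48, lateness -11
D: 37→43, due 16, lateness 27
A: 43→46, due 47, lateness -1
Maximum = 27.
EDD -2, SPT 24, LPT 27 → minimum -2.

-2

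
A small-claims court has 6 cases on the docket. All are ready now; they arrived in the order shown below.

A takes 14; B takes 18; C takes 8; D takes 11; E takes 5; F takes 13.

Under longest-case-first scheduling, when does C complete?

64

LPT (decreasing processing time): B A F D C E.
B: 0→18
A: 18→32
F: 32→45
D: 45→56
C: 56→64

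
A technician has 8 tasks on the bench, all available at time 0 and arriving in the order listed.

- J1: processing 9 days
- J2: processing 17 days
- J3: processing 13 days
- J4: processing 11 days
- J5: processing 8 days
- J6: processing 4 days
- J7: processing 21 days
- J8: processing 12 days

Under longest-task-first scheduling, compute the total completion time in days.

LPT (decreasing processing time): J7 J2 J3 J8 J4 J1 J5 J6.
J7: 0→21
J2: 21→38
J3: 38→51
J8: 51→63
J4: 63→74
J1: 74→83
J5: 83→91
J6: 91→95
Sum = 21+38+51+63+74+83+91+95 = 516.

516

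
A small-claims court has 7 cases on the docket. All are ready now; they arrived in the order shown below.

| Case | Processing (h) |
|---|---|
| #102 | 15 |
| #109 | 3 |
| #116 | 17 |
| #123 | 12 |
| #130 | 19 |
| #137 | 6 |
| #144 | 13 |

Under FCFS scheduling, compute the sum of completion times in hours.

FIFO (arrival order): #102 #109 #116 #123 #130 #137 #144.
#102: 0→15
#109: 15→18
#116: 18→35
#123: 35→47
#130: 47→66
#137: 66→72
#144: 72→85
Sum = 15+18+35+47+66+72+85 = 338.

338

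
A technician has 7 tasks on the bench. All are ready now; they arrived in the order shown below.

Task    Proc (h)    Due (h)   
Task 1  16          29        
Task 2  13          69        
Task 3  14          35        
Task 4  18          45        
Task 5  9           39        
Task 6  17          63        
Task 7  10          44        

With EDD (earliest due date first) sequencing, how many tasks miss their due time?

EDD (increasing due date): Task 1 Task 3 Task 5 Task 7 Task 4 Task 6 Task 2.
Task 1: 0→16, due 29, tardiness 0
Task 3: 16→30, due 35, tardiness 0
Task 5: 30→39, due 39, tardiness 0
Task 7: 39→49, due 44, tardiness 5
Task 4: 49→67, due 45, tardiness 22
Task 6: 67→84, due 63, tardiness 21
Task 2: 84→97, due 69, tardiness 28
Late tasks: 4.

4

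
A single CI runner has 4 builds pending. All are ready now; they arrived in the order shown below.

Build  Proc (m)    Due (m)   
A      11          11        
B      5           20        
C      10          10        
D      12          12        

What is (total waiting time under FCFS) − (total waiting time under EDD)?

-11

FIFO (arrival order): A B C D.
A: waits 0, runs 0→11
B: waits 11, runs 11→16
C: waits 16, runs 16→26
D: waits 26, runs 26→38
Sum = 0+11+16+26 = 53.
EDD (increasing due date): C A D B.
C: waits 0, runs 0→10
A: waits 10, runs 10→21
D: waits 21, runs 21→33
B: waits 33, runs 33→38
Sum = 0+10+21+33 = 64.
Difference = 53 − 64 = -11.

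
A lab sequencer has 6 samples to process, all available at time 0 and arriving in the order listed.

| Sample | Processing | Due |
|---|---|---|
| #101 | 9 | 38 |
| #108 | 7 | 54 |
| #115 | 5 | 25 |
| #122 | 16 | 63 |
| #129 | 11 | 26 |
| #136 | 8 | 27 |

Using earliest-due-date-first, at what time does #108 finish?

EDD (increasing due date): #115 #129 #136 #101 #108 #122.
#115: 0→5
#129: 5→16
#136: 16→24
#101: 24→33
#108: 33→40

40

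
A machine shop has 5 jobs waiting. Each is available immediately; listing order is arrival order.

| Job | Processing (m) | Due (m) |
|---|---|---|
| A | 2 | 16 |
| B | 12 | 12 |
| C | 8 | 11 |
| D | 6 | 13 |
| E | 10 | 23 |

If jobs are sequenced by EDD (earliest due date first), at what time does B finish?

EDD (increasing due date): C B D A E.
C: 0→8
B: 8→20

20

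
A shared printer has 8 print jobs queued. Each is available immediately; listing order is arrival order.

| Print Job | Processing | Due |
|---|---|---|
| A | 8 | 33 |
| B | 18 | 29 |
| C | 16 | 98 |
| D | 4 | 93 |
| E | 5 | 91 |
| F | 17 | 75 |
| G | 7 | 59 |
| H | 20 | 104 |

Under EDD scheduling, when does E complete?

55

EDD (increasing due date): B A G F E D C H.
B: 0→18
A: 18→26
G: 26→33
F: 33→50
E: 50→55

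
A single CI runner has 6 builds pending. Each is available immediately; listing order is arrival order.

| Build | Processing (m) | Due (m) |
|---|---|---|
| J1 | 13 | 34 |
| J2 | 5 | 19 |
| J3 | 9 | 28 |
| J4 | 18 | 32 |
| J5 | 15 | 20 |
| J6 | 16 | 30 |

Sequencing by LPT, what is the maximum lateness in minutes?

57

LPT (decreasing processing time): J4 J6 J5 J1 J3 J2.
J4: 0→18, due 32, lateness -14
J6: 18→34, due 30, lateness 4
J5: 34→49, due 20, lateness 29
J1: 49→62, due 34, lateness 28
J3: 62→71, due 28, lateness 43
J2: 71→76, due 19, lateness 57
Maximum = 57.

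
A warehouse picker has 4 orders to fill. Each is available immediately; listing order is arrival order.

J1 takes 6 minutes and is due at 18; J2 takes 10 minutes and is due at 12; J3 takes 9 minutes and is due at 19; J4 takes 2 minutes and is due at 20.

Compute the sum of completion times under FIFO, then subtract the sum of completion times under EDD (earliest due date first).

FIFO (arrival order): J1 J2 J3 J4.
J1: 0→6
J2: 6→16
J3: 16→25
J4: 25→27
Sum = 6+16+25+27 = 74.
EDD (increasing due date): J2 J1 J3 J4.
J2: 0→10
J1: 10→16
J3: 16→25
J4: 25→27
Sum = 10+16+25+27 = 78.
Difference = 74 − 78 = -4.

-4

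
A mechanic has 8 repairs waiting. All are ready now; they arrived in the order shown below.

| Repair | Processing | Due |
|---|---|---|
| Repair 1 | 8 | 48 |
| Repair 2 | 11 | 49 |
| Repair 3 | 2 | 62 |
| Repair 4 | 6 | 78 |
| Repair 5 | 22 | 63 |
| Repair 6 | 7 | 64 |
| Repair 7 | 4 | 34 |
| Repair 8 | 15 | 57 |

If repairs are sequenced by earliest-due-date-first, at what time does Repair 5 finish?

EDD (increasing due date): Repair 7 Repair 1 Repair 2 Repair 8 Repair 3 Repair 5 Repair 6 Repair 4.
Repair 7: 0→4
Repair 1: 4→12
Repair 2: 12→23
Repair 8: 23→38
Repair 3: 38→40
Repair 5: 40→62

62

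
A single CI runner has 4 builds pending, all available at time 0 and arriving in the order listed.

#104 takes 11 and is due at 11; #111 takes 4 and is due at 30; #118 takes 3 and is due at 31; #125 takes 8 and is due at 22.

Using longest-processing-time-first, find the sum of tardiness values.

0

LPT (decreasing processing time): #104 #125 #111 #118.
#104: 0→11, due 11, tardiness 0
#125: 11→19, due 22, tardiness 0
#111: 19→23, due 30, tardiness 0
#118: 23→26, due 31, tardiness 0
Sum = 0+0+0+0 = 0.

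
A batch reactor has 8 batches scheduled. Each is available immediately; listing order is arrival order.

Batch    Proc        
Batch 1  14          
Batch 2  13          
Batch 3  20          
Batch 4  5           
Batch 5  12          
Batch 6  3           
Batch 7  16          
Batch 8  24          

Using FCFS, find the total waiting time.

FIFO (arrival order): Batch 1 Batch 2 Batch 3 Batch 4 Batch 5 Batch 6 Batch 7 Batch 8.
Batch 1: waits 0, runs 0→14
Batch 2: waits 14, runs 14→27
Batch 3: waits 27, runs 27→47
Batch 4: waits 47, runs 47→52
Batch 5: waits 52, runs 52→64
Batch 6: waits 64, runs 64→67
Batch 7: waits 67, runs 67→83
Batch 8: waits 83, runs 83→107
Sum = 0+14+27+47+52+64+67+83 = 354.

354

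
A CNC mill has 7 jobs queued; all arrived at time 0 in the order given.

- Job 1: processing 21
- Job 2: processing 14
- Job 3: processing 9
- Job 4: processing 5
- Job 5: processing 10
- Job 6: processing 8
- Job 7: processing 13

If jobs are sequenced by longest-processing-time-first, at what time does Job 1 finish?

LPT (decreasing processing time): Job 1 Job 2 Job 7 Job 5 Job 3 Job 6 Job 4.
Job 1: 0→21

21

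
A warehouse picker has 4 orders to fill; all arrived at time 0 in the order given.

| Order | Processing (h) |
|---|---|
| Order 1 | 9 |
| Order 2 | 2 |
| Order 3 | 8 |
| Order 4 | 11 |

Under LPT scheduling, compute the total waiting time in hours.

LPT (decreasing processing time): Order 4 Order 1 Order 3 Order 2.
Order 4: waits 0, runs 0→11
Order 1: waits 11, runs 11→20
Order 3: waits 20, runs 20→28
Order 2: waits 28, runs 28→30
Sum = 0+11+20+28 = 59.

59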